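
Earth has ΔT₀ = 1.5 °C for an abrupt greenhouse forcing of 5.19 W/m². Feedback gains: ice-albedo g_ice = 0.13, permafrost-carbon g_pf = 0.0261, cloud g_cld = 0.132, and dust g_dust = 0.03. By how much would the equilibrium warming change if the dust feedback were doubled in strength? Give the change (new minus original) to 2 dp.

Original: g = 0.3181, ΔT = 1.5/(1−0.3181) = 2.1997 °C.
With doubled dust: g' = 0.3481, ΔT' = 1.5/(1−0.3481) = 2.3010 °C.
Change = 2.3010 − 2.1997 = 0.10 °C.

0.10 °C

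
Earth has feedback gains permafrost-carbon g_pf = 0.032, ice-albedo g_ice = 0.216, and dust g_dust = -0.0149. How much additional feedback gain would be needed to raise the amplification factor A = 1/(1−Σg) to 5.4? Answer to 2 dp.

0.58

Current total gain = 0.2331.
Target gain for A = 5.4: g* = 1 − 1/5.4 = 0.8148.
Additional gain needed = 0.8148 − 0.2331 = 0.58.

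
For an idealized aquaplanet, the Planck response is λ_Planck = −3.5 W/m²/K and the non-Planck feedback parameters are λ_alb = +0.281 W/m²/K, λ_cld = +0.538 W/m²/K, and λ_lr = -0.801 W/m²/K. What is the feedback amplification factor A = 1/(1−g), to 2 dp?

1.01

Convert to gains: g_alb = 0.281/3.5 = 0.08029; g_cld = 0.538/3.5 = 0.1537; g_lr = -0.801/3.5 = -0.2289.
Total gain g = 0.00509.
A = 1/(1 − 0.00509) = 1.01.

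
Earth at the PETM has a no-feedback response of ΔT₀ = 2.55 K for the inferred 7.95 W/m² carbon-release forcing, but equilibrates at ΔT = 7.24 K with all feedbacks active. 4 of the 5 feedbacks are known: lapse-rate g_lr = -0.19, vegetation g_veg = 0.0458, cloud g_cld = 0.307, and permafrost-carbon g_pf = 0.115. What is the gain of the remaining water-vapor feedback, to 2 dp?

Amplification A = ΔT/ΔT₀ = 7.24/2.55 = 2.839.
Total gain g = 1 − 1/A = 1 − 1/2.839 = 0.6478.
Known gains sum to -0.19 + 0.0458 + 0.307 + 0.115 = 0.2778.
g_wv = 0.6478 − 0.2778 = 0.37.

0.37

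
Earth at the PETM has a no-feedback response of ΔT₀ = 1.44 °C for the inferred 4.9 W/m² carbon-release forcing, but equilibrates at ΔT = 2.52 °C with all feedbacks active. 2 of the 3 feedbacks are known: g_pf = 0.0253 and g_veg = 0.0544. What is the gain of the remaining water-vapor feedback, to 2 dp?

Amplification A = ΔT/ΔT₀ = 2.52/1.44 = 1.75.
Total gain g = 1 − 1/A = 1 − 1/1.75 = 0.4286.
Known gains sum to 0.0253 + 0.0544 = 0.0797.
g_wv = 0.4286 − 0.0797 = 0.35.

0.35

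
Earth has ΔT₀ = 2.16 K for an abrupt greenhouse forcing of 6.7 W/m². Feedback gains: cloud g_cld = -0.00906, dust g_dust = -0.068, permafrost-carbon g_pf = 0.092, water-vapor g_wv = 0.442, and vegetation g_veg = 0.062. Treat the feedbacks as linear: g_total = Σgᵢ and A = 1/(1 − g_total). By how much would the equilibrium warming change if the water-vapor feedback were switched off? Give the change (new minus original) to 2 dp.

-2.15 K

Original: g = 0.51894, ΔT = 2.16/(1−0.51894) = 4.4901 K.
Without water-vapor: g' = 0.07694, ΔT' = 2.16/(1−0.07694) = 2.3400 K.
Change = 2.3400 − 4.4901 = -2.15 K.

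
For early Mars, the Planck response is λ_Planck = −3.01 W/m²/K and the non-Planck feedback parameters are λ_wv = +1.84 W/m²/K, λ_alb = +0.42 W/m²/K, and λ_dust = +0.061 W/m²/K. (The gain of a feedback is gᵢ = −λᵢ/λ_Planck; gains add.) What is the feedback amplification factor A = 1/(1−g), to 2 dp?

Convert to gains: g_wv = 1.84/3.01 = 0.6113; g_alb = 0.42/3.01 = 0.1395; g_dust = 0.061/3.01 = 0.02027.
Total gain g = 0.77107.
A = 1/(1 − 0.77107) = 4.37.

4.37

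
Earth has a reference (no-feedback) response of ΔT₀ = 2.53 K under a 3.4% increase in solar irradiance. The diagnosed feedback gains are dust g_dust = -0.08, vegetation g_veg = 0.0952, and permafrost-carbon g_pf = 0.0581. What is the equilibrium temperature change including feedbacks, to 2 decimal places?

Total gain g = -0.08 + 0.0952 + 0.0581 = 0.0733.
Amplification A = 1/(1 − 0.0733) = 1.079.
ΔT = 2.53 × 1.079 = 2.73 K.

2.73 K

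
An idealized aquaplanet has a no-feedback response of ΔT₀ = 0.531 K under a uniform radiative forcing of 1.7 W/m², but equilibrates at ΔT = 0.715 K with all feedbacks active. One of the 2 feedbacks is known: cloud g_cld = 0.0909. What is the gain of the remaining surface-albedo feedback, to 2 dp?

Amplification A = ΔT/ΔT₀ = 0.715/0.531 = 1.347.
Total gain g = 1 − 1/A = 1 − 1/1.347 = 0.2576.
The known gain is 0.0909.
g_alb = 0.2576 − 0.0909 = 0.17.

0.17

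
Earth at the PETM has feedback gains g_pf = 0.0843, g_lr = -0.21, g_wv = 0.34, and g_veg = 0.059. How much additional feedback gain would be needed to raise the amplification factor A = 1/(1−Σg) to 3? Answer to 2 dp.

0.39

Current total gain = 0.2733.
Target gain for A = 3: g* = 1 − 1/3 = 0.6667.
Additional gain needed = 0.6667 − 0.2733 = 0.39.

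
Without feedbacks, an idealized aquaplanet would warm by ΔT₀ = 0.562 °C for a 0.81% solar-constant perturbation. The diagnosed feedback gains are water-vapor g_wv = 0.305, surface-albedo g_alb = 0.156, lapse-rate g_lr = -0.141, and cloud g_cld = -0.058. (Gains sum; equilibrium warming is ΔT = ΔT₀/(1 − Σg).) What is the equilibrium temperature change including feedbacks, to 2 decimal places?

0.76 °C

Total gain g = 0.305 + 0.156 − 0.141 − 0.058 = 0.262.
Amplification A = 1/(1 − 0.262) = 1.355.
ΔT = 0.562 × 1.355 = 0.76 °C.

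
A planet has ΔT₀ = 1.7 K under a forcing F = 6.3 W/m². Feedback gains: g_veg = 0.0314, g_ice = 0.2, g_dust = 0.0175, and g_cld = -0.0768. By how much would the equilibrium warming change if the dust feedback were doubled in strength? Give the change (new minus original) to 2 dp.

0.04 K

Original: g = 0.1721, ΔT = 1.7/(1−0.1721) = 2.0534 K.
With doubled dust: g' = 0.1896, ΔT' = 1.7/(1−0.1896) = 2.0977 K.
Change = 2.0977 − 2.0534 = 0.04 K.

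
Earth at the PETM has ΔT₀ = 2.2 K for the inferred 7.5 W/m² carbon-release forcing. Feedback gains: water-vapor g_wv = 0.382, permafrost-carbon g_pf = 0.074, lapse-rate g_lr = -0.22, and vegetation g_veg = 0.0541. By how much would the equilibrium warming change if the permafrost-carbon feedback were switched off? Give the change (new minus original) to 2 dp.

Original: g = 0.2901, ΔT = 2.2/(1−0.2901) = 3.0990 K.
Without permafrost-carbon: g' = 0.2161, ΔT' = 2.2/(1−0.2161) = 2.8065 K.
Change = 2.8065 − 3.0990 = -0.29 K.

-0.29 K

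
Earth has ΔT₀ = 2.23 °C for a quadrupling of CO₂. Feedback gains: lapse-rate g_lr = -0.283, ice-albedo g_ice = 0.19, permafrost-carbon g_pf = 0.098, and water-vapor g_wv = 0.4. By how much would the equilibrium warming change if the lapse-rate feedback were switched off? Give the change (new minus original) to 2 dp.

Original: g = 0.405, ΔT = 2.23/(1−0.405) = 3.7479 °C.
Without lapse-rate: g' = 0.688, ΔT' = 2.23/(1−0.688) = 7.1474 °C.
Change = 7.1474 − 3.7479 = 3.40 °C.

3.40 °C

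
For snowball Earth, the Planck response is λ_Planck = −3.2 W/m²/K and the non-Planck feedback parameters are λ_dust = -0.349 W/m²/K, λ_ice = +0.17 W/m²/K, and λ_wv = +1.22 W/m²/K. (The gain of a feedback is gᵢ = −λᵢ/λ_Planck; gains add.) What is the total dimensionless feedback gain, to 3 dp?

0.325

Convert to gains: g_dust = -0.349/3.2 = -0.1091; g_ice = 0.17/3.2 = 0.05312; g_wv = 1.22/3.2 = 0.3812.
Total gain g = 0.32522.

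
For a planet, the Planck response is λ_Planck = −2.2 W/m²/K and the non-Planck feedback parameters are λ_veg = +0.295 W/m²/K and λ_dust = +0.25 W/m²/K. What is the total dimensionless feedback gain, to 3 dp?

0.248

Convert to gains: g_veg = 0.295/2.2 = 0.1341; g_dust = 0.25/2.2 = 0.1136.
Total gain g = 0.2477.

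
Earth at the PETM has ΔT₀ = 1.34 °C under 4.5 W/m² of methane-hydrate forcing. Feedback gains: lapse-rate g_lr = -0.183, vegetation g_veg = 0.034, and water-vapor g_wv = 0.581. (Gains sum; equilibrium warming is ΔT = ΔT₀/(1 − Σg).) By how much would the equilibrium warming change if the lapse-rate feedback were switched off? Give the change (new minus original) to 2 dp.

Original: g = 0.432, ΔT = 1.34/(1−0.432) = 2.3592 °C.
Without lapse-rate: g' = 0.615, ΔT' = 1.34/(1−0.615) = 3.4805 °C.
Change = 3.4805 − 2.3592 = 1.12 °C.

1.12 °C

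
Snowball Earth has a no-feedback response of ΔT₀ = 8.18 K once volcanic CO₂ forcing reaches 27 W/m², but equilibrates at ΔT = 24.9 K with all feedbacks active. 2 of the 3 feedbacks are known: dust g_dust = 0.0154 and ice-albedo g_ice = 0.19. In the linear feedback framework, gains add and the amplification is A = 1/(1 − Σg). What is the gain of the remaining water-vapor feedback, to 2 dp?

Amplification A = ΔT/ΔT₀ = 24.9/8.18 = 3.044.
Total gain g = 1 − 1/A = 1 − 1/3.044 = 0.6715.
Known gains sum to 0.0154 + 0.19 = 0.2054.
g_wv = 0.6715 − 0.2054 = 0.47.

0.47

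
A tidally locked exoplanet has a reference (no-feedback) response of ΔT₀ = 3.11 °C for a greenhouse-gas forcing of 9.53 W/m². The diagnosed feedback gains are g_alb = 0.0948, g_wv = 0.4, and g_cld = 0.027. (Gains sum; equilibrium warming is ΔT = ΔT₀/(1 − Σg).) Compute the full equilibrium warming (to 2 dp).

Total gain g = 0.0948 + 0.4 + 0.027 = 0.5218.
Amplification A = 1/(1 − 0.5218) = 2.091.
ΔT = 3.11 × 2.091 = 6.50 °C.

6.50 °C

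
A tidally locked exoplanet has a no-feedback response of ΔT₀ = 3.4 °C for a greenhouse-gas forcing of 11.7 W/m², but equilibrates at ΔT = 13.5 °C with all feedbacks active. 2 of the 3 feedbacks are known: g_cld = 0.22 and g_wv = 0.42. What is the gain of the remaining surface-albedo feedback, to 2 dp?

Amplification A = ΔT/ΔT₀ = 13.5/3.4 = 3.971.
Total gain g = 1 − 1/A = 1 − 1/3.971 = 0.7482.
Known gains sum to 0.22 + 0.42 = 0.64.
g_alb = 0.7482 − 0.64 = 0.11.

0.11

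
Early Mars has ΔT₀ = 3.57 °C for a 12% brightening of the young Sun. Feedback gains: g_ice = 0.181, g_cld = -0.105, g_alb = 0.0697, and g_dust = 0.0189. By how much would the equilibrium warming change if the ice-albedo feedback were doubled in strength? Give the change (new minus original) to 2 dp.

1.18 °C

Original: g = 0.1646, ΔT = 3.57/(1−0.1646) = 4.2734 °C.
With doubled ice-albedo: g' = 0.3456, ΔT' = 3.57/(1−0.3456) = 5.4554 °C.
Change = 5.4554 − 4.2734 = 1.18 °C.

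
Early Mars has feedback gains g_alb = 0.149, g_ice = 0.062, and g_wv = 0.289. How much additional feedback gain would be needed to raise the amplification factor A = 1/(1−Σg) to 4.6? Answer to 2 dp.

Current total gain = 0.5.
Target gain for A = 4.6: g* = 1 − 1/4.6 = 0.7826.
Additional gain needed = 0.7826 − 0.5 = 0.28.

0.28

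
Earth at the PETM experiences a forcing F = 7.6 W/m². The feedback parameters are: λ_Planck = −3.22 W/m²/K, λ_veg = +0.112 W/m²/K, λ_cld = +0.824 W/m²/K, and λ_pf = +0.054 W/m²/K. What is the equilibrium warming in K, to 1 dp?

3.4 K

Net feedback parameter λ = (−3.22) + (+0.112) + (+0.824) + (+0.054) = -2.23 W/m²/K.
ΔT = −F/λ = −7.6/(-2.23) = 3.4 K.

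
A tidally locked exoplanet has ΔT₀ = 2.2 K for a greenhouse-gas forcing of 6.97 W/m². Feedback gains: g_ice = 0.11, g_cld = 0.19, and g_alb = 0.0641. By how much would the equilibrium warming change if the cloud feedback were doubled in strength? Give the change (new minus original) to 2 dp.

Original: g = 0.3641, ΔT = 2.2/(1−0.3641) = 3.4597 K.
With doubled cloud: g' = 0.5541, ΔT' = 2.2/(1−0.5541) = 4.9338 K.
Change = 4.9338 − 3.4597 = 1.47 K.

1.47 K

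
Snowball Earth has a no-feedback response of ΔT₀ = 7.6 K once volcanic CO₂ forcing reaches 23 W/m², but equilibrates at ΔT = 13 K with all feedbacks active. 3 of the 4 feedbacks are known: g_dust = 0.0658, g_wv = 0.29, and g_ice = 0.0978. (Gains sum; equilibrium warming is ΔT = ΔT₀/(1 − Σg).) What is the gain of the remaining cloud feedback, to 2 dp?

Amplification A = ΔT/ΔT₀ = 13/7.6 = 1.711.
Total gain g = 1 − 1/A = 1 − 1/1.711 = 0.4155.
Known gains sum to 0.0658 + 0.29 + 0.0978 = 0.4536.
g_cld = 0.4155 − 0.4536 = -0.04.

-0.04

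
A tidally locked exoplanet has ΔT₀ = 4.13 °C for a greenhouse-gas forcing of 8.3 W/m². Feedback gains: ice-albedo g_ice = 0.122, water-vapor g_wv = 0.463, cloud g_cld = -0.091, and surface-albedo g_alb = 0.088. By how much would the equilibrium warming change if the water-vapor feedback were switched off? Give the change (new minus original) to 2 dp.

Original: g = 0.582, ΔT = 4.13/(1−0.582) = 9.8804 °C.
Without water-vapor: g' = 0.119, ΔT' = 4.13/(1−0.119) = 4.6879 °C.
Change = 4.6879 − 9.8804 = -5.19 °C.

-5.19 °C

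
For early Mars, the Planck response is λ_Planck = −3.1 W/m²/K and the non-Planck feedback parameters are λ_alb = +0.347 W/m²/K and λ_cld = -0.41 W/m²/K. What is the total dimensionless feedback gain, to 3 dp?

-0.020

Convert to gains: g_alb = 0.347/3.1 = 0.1119; g_cld = -0.41/3.1 = -0.1323.
Total gain g = -0.0204.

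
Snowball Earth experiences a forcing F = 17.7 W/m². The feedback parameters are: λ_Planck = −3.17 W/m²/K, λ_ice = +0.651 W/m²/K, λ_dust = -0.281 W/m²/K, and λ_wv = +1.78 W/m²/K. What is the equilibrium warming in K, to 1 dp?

Net feedback parameter λ = (−3.17) + (+0.651) + (-0.281) + (+1.78) = -1.02 W/m²/K.
ΔT = −F/λ = −17.7/(-1.02) = 17.4 K.

17.4 K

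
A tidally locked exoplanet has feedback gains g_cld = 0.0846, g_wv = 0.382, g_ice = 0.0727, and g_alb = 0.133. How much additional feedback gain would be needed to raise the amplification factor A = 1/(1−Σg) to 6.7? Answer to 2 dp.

0.18

Current total gain = 0.6723.
Target gain for A = 6.7: g* = 1 − 1/6.7 = 0.8507.
Additional gain needed = 0.8507 − 0.6723 = 0.18.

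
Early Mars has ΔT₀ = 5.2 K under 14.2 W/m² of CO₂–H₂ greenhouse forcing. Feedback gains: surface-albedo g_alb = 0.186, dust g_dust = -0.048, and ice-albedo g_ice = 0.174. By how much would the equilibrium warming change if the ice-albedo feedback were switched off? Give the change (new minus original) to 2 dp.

Original: g = 0.312, ΔT = 5.2/(1−0.312) = 7.5581 K.
Without ice-albedo: g' = 0.138, ΔT' = 5.2/(1−0.138) = 6.0325 K.
Change = 6.0325 − 7.5581 = -1.53 K.

-1.53 K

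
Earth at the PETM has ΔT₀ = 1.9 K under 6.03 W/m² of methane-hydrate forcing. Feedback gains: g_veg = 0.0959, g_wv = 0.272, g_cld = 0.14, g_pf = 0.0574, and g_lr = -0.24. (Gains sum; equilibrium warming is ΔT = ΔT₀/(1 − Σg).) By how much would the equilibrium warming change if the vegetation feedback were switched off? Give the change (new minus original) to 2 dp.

Original: g = 0.3253, ΔT = 1.9/(1−0.3253) = 2.8161 K.
Without vegetation: g' = 0.2294, ΔT' = 1.9/(1−0.2294) = 2.4656 K.
Change = 2.4656 − 2.8161 = -0.35 K.

-0.35 K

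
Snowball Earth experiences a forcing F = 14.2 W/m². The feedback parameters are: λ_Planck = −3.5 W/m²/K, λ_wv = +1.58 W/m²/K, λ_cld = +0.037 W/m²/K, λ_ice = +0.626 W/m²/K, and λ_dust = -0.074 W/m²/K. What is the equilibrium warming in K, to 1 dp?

Net feedback parameter λ = (−3.5) + (+1.58) + (+0.037) + (+0.626) + (-0.074) = -1.331 W/m²/K.
ΔT = −F/λ = −14.2/(-1.331) = 10.7 K.

10.7 K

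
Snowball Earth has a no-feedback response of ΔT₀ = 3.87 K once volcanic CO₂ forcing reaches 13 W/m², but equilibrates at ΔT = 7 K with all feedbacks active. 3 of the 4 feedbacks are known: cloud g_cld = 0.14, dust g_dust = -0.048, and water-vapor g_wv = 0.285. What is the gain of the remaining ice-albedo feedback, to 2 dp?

0.07

Amplification A = ΔT/ΔT₀ = 7/3.87 = 1.809.
Total gain g = 1 − 1/A = 1 − 1/1.809 = 0.4472.
Known gains sum to 0.14 − 0.048 + 0.285 = 0.377.
g_ice = 0.4472 − 0.377 = 0.07.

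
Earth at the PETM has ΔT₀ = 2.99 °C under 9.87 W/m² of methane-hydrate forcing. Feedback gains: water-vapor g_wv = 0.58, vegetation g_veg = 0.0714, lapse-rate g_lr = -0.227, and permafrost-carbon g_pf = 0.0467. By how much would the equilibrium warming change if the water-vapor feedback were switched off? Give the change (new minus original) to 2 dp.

Original: g = 0.4711, ΔT = 2.99/(1−0.4711) = 5.6532 °C.
Without water-vapor: g' = -0.1089, ΔT' = 2.99/(1+0.1089) = 2.6964 °C.
Change = 2.6964 − 5.6532 = -2.96 °C.

-2.96 °C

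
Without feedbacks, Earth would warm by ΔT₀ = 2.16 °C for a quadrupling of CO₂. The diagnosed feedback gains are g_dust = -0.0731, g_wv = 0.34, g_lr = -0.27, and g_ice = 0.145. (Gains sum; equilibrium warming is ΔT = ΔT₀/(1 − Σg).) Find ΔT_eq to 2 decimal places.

2.52 °C

Total gain g = -0.0731 + 0.34 − 0.27 + 0.145 = 0.1419.
Amplification A = 1/(1 − 0.1419) = 1.165.
ΔT = 2.16 × 1.165 = 2.52 °C.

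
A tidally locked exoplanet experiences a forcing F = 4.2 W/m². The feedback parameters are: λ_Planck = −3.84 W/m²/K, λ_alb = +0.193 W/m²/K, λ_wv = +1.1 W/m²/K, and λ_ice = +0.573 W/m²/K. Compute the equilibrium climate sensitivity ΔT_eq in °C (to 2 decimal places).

Net feedback parameter λ = (−3.84) + (+0.193) + (+1.1) + (+0.573) = -1.974 W/m²/K.
ΔT = −F/λ = −4.2/(-1.974) = 2.13 °C.

2.13 °C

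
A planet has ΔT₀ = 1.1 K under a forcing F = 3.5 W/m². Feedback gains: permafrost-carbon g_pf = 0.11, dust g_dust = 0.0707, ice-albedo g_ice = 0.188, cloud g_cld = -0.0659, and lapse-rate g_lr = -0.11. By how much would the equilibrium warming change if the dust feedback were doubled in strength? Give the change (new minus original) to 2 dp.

0.13 K

Original: g = 0.1928, ΔT = 1.1/(1−0.1928) = 1.3627 K.
With doubled dust: g' = 0.2635, ΔT' = 1.1/(1−0.2635) = 1.4936 K.
Change = 1.4936 − 1.3627 = 0.13 K.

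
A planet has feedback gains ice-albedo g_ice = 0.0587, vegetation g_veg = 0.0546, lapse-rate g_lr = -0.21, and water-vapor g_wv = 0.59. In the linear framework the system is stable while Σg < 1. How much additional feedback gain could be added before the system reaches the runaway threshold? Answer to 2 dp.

Current total gain = 0.0587 + 0.0546 − 0.21 + 0.59 = 0.4933.
Margin to runaway = 1 − 0.4933 = 0.51.

0.51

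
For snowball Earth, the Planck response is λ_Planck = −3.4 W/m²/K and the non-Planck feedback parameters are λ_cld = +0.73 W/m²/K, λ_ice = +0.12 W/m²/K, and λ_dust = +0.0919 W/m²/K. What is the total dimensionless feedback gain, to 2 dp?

0.28

Convert to gains: g_cld = 0.73/3.4 = 0.2147; g_ice = 0.12/3.4 = 0.03529; g_dust = 0.0919/3.4 = 0.02703.
Total gain g = 0.27702.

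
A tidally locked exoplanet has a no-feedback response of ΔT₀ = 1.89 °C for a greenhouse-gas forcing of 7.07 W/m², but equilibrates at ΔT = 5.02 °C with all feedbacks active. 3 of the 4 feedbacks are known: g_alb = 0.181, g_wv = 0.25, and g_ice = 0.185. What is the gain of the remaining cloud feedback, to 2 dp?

Amplification A = ΔT/ΔT₀ = 5.02/1.89 = 2.656.
Total gain g = 1 − 1/A = 1 − 1/2.656 = 0.6235.
Known gains sum to 0.181 + 0.25 + 0.185 = 0.616.
g_cld = 0.6235 − 0.616 = 0.01.

0.01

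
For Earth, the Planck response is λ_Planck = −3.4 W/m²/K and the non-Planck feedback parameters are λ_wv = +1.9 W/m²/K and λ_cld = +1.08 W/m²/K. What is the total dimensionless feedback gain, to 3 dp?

0.876

Convert to gains: g_wv = 1.9/3.4 = 0.5588; g_cld = 1.08/3.4 = 0.3176.
Total gain g = 0.8764.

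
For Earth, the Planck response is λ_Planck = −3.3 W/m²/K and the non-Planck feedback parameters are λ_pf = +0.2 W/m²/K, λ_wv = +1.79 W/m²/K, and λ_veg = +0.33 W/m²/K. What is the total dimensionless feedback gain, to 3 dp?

0.703

Convert to gains: g_pf = 0.2/3.3 = 0.06061; g_wv = 1.79/3.3 = 0.5424; g_veg = 0.33/3.3 = 0.1.
Total gain g = 0.70301.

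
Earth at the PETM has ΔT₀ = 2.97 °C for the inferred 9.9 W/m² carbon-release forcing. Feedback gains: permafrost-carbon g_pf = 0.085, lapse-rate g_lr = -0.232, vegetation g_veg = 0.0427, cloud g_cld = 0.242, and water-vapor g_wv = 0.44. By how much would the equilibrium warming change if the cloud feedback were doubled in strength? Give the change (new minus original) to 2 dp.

Original: g = 0.5777, ΔT = 2.97/(1−0.5777) = 7.0329 °C.
With doubled cloud: g' = 0.8197, ΔT' = 2.97/(1−0.8197) = 16.4725 °C.
Change = 16.4725 − 7.0329 = 9.44 °C.

9.44 °C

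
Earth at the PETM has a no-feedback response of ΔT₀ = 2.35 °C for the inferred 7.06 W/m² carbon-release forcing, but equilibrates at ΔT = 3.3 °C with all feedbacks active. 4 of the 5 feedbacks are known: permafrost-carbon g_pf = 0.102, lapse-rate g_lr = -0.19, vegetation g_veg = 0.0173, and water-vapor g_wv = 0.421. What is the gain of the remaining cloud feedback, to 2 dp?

Amplification A = ΔT/ΔT₀ = 3.3/2.35 = 1.404.
Total gain g = 1 − 1/A = 1 − 1/1.404 = 0.2877.
Known gains sum to 0.102 − 0.19 + 0.0173 + 0.421 = 0.3503.
g_cld = 0.2877 − 0.3503 = -0.06.

-0.06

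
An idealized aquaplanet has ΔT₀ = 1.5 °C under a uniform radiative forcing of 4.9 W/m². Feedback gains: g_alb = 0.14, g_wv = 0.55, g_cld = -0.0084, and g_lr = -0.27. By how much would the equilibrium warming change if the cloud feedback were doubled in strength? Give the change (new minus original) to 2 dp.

Original: g = 0.4116, ΔT = 1.5/(1−0.4116) = 2.5493 °C.
With doubled cloud: g' = 0.4032, ΔT' = 1.5/(1−0.4032) = 2.5134 °C.
Change = 2.5134 − 2.5493 = -0.04 °C.

-0.04 °C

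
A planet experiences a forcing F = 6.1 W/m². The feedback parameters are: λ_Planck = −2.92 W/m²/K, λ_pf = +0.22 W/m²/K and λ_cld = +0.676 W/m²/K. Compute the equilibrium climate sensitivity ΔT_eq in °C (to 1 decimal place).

3.0 °C

Net feedback parameter λ = (−2.92) + (+0.22) + (+0.676) = -2.024 W/m²/K.
ΔT = −F/λ = −6.1/(-2.024) = 3.0 °C.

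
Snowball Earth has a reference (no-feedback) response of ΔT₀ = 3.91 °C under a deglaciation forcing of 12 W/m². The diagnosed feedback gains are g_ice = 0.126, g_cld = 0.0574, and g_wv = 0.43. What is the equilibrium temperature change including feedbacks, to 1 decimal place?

Total gain g = 0.126 + 0.0574 + 0.43 = 0.6134.
Amplification A = 1/(1 − 0.6134) = 2.587.
ΔT = 3.91 × 2.587 = 10.1 °C.

10.1 °C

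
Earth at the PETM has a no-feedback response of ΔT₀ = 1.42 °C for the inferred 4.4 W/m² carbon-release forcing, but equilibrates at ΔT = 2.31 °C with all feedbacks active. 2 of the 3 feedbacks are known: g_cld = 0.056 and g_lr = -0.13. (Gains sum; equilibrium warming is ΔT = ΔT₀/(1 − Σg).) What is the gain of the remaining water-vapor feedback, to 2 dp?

0.46

Amplification A = ΔT/ΔT₀ = 2.31/1.42 = 1.627.
Total gain g = 1 − 1/A = 1 − 1/1.627 = 0.3854.
Known gains sum to 0.056 − 0.13 = -0.074.
g_wv = 0.3854 + 0.074 = 0.46.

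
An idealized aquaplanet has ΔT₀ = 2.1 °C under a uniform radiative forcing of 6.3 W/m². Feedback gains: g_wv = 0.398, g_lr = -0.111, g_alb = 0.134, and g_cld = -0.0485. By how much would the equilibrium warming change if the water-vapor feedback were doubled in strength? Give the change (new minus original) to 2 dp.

Original: g = 0.3725, ΔT = 2.1/(1−0.3725) = 3.3466 °C.
With doubled water-vapor: g' = 0.7705, ΔT' = 2.1/(1−0.7705) = 9.1503 °C.
Change = 9.1503 − 3.3466 = 5.80 °C.

5.80 °C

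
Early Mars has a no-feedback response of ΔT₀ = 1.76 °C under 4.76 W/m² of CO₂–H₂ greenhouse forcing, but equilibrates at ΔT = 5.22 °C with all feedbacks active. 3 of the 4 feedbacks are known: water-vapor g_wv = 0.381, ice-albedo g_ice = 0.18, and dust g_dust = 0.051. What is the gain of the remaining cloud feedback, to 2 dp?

Amplification A = ΔT/ΔT₀ = 5.22/1.76 = 2.966.
Total gain g = 1 − 1/A = 1 − 1/2.966 = 0.6628.
Known gains sum to 0.381 + 0.18 + 0.051 = 0.612.
g_cld = 0.6628 − 0.612 = 0.05.

0.05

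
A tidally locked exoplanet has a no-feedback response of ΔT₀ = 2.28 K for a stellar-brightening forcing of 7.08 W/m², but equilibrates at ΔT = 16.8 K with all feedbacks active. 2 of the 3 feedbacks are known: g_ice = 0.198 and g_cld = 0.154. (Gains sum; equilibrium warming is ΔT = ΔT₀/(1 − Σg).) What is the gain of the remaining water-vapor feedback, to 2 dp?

Amplification A = ΔT/ΔT₀ = 16.8/2.28 = 7.368.
Total gain g = 1 − 1/A = 1 − 1/7.368 = 0.8643.
Known gains sum to 0.198 + 0.154 = 0.352.
g_wv = 0.8643 − 0.352 = 0.51.

0.51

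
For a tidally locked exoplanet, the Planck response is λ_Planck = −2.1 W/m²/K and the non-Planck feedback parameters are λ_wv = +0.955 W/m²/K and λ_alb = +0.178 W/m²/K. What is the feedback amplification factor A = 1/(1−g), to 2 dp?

2.17

Convert to gains: g_wv = 0.955/2.1 = 0.4548; g_alb = 0.178/2.1 = 0.08476.
Total gain g = 0.53956.
A = 1/(1 − 0.53956) = 2.17.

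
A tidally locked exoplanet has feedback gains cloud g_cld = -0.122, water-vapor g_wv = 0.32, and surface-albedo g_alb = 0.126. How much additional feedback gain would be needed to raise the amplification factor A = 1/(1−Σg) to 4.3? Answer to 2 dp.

0.44

Current total gain = 0.324.
Target gain for A = 4.3: g* = 1 − 1/4.3 = 0.7674.
Additional gain needed = 0.7674 − 0.324 = 0.44.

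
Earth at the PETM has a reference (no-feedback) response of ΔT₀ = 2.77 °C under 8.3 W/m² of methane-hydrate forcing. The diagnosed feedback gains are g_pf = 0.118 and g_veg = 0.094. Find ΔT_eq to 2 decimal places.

3.52 °C

Total gain g = 0.118 + 0.094 = 0.212.
Amplification A = 1/(1 − 0.212) = 1.269.
ΔT = 2.77 × 1.269 = 3.52 °C.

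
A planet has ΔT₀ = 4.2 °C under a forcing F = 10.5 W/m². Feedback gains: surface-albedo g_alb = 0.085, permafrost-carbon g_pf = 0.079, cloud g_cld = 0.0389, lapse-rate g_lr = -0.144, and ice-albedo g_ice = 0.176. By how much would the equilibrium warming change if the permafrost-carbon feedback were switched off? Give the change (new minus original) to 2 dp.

Original: g = 0.2349, ΔT = 4.2/(1−0.2349) = 5.4895 °C.
Without permafrost-carbon: g' = 0.1559, ΔT' = 4.2/(1−0.1559) = 4.9757 °C.
Change = 4.9757 − 5.4895 = -0.51 °C.

-0.51 °C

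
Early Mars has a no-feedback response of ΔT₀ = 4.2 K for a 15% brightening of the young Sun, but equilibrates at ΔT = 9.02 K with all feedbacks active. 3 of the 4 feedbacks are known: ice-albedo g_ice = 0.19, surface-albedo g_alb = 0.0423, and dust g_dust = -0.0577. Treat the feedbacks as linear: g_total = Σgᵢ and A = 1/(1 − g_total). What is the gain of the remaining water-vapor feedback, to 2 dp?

0.36

Amplification A = ΔT/ΔT₀ = 9.02/4.2 = 2.148.
Total gain g = 1 − 1/A = 1 − 1/2.148 = 0.5345.
Known gains sum to 0.19 + 0.0423 − 0.0577 = 0.1746.
g_wv = 0.5345 − 0.1746 = 0.36.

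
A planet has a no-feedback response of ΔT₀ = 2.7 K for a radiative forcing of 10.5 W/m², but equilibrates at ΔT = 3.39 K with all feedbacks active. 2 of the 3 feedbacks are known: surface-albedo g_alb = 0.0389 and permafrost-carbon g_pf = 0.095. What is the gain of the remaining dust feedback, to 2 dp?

Amplification A = ΔT/ΔT₀ = 3.39/2.7 = 1.256.
Total gain g = 1 − 1/A = 1 − 1/1.256 = 0.2038.
Known gains sum to 0.0389 + 0.095 = 0.1339.
g_dust = 0.2038 − 0.1339 = 0.07.

0.07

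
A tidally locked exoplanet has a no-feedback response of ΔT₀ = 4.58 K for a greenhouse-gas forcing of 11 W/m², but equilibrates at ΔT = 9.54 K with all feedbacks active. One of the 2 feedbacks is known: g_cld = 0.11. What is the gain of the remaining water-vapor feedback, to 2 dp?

Amplification A = ΔT/ΔT₀ = 9.54/4.58 = 2.083.
Total gain g = 1 − 1/A = 1 − 1/2.083 = 0.5199.
The known gain is 0.11.
g_wv = 0.5199 − 0.11 = 0.41.

0.41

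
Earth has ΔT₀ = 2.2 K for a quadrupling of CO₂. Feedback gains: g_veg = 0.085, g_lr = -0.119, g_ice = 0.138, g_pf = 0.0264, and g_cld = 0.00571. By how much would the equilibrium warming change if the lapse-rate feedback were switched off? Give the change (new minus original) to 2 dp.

0.41 K

Original: g = 0.13611, ΔT = 2.2/(1−0.13611) = 2.5466 K.
Without lapse-rate: g' = 0.25511, ΔT' = 2.2/(1−0.25511) = 2.9535 K.
Change = 2.9535 − 2.5466 = 0.41 K.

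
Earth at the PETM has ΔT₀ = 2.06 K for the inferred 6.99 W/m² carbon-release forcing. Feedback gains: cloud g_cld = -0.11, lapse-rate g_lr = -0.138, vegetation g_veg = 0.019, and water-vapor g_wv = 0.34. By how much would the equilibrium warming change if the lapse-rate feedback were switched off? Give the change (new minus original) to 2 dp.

Original: g = 0.111, ΔT = 2.06/(1−0.111) = 2.3172 K.
Without lapse-rate: g' = 0.249, ΔT' = 2.06/(1−0.249) = 2.7430 K.
Change = 2.7430 − 2.3172 = 0.43 K.

0.43 K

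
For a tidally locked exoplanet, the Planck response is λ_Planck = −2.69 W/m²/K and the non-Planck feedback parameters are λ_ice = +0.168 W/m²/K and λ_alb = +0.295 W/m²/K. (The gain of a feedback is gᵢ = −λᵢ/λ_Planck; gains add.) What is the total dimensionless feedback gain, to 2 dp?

Convert to gains: g_ice = 0.168/2.69 = 0.06245; g_alb = 0.295/2.69 = 0.1097.
Total gain g = 0.17215.

0.17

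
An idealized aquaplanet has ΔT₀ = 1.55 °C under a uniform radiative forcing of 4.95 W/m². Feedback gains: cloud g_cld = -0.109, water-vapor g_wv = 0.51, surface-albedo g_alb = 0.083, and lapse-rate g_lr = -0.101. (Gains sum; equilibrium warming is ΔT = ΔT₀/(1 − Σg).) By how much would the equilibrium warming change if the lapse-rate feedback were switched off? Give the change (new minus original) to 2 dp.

0.49 °C

Original: g = 0.383, ΔT = 1.55/(1−0.383) = 2.5122 °C.
Without lapse-rate: g' = 0.484, ΔT' = 1.55/(1−0.484) = 3.0039 °C.
Change = 3.0039 − 2.5122 = 0.49 °C.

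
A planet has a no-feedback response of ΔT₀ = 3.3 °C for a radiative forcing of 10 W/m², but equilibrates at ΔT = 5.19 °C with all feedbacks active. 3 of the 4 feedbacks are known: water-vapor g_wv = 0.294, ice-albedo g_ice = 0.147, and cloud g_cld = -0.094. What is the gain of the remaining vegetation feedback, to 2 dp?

Amplification A = ΔT/ΔT₀ = 5.19/3.3 = 1.573.
Total gain g = 1 − 1/A = 1 − 1/1.573 = 0.3643.
Known gains sum to 0.294 + 0.147 − 0.094 = 0.347.
g_veg = 0.3643 − 0.347 = 0.02.

0.02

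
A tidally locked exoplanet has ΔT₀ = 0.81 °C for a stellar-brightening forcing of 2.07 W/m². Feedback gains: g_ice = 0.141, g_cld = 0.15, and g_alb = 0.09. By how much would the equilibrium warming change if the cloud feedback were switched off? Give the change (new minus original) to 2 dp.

Original: g = 0.381, ΔT = 0.81/(1−0.381) = 1.3086 °C.
Without cloud: g' = 0.231, ΔT' = 0.81/(1−0.231) = 1.0533 °C.
Change = 1.0533 − 1.3086 = -0.26 °C.

-0.26 °C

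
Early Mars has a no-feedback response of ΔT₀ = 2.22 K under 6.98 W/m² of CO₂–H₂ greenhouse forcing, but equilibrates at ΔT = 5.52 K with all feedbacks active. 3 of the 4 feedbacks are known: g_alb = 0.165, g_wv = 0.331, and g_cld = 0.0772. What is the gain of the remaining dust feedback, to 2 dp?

Amplification A = ΔT/ΔT₀ = 5.52/2.22 = 2.486.
Total gain g = 1 − 1/A = 1 − 1/2.486 = 0.5977.
Known gains sum to 0.165 + 0.331 + 0.0772 = 0.5732.
g_dust = 0.5977 − 0.5732 = 0.02.

0.02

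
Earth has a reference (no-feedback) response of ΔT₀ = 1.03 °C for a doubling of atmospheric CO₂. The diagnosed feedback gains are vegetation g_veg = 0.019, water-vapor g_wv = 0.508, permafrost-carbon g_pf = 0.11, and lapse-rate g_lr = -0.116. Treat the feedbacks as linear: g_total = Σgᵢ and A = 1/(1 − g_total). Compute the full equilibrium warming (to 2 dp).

2.15 °C

Total gain g = 0.019 + 0.508 + 0.11 − 0.116 = 0.521.
Amplification A = 1/(1 − 0.521) = 2.088.
ΔT = 1.03 × 2.088 = 2.15 °C.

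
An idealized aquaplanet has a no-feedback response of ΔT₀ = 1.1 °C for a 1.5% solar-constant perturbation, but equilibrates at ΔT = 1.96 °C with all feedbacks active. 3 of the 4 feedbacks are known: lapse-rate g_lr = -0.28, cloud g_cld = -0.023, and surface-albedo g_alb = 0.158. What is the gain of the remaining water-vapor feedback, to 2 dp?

0.58

Amplification A = ΔT/ΔT₀ = 1.96/1.1 = 1.782.
Total gain g = 1 − 1/A = 1 − 1/1.782 = 0.4388.
Known gains sum to -0.28 − 0.023 + 0.158 = -0.145.
g_wv = 0.4388 + 0.145 = 0.58.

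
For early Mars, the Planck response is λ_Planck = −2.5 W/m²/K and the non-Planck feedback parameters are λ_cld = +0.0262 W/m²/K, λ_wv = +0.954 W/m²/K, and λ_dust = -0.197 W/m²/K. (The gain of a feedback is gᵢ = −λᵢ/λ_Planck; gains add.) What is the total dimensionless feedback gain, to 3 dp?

Convert to gains: g_cld = 0.0262/2.5 = 0.01048; g_wv = 0.954/2.5 = 0.3816; g_dust = -0.197/2.5 = -0.0788.
Total gain g = 0.31328.

0.313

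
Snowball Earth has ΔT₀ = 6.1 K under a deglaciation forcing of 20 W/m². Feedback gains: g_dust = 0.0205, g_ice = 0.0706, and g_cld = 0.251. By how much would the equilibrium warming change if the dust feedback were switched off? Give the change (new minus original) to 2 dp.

-0.28 K

Original: g = 0.3421, ΔT = 6.1/(1−0.3421) = 9.2719 K.
Without dust: g' = 0.3216, ΔT' = 6.1/(1−0.3216) = 8.9917 K.
Change = 8.9917 − 9.2719 = -0.28 K.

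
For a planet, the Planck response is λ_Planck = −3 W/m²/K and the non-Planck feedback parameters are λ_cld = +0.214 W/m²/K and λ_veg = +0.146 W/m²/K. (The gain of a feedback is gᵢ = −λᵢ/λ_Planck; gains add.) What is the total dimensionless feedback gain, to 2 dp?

0.12

Convert to gains: g_cld = 0.214/3 = 0.07133; g_veg = 0.146/3 = 0.04867.
Total gain g = 0.12.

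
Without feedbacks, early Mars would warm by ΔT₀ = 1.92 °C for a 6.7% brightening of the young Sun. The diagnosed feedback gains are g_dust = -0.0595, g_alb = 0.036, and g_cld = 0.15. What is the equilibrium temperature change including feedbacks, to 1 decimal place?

2.2 °C

Total gain g = -0.0595 + 0.036 + 0.15 = 0.1265.
Amplification A = 1/(1 − 0.1265) = 1.145.
ΔT = 1.92 × 1.145 = 2.2 °C.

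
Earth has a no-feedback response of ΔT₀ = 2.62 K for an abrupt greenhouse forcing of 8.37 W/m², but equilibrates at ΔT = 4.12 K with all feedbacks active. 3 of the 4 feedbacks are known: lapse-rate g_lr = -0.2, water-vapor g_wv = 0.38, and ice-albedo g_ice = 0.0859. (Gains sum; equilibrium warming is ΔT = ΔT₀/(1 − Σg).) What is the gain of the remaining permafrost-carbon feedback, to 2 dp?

Amplification A = ΔT/ΔT₀ = 4.12/2.62 = 1.573.
Total gain g = 1 − 1/A = 1 − 1/1.573 = 0.3643.
Known gains sum to -0.2 + 0.38 + 0.0859 = 0.2659.
g_pf = 0.3643 − 0.2659 = 0.10.

0.10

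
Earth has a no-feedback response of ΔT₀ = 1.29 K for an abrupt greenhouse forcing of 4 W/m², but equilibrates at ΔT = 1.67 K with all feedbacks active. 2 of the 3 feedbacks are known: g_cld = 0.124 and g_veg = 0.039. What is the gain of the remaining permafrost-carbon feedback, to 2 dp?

Amplification A = ΔT/ΔT₀ = 1.67/1.29 = 1.295.
Total gain g = 1 − 1/A = 1 − 1/1.295 = 0.2278.
Known gains sum to 0.124 + 0.039 = 0.163.
g_pf = 0.2278 − 0.163 = 0.06.

0.06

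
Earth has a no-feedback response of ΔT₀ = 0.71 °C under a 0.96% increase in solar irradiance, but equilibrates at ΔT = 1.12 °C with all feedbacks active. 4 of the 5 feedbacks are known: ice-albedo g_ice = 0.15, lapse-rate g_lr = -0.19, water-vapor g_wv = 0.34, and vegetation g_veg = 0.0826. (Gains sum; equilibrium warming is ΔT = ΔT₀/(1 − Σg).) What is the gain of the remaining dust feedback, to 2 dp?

Amplification A = ΔT/ΔT₀ = 1.12/0.71 = 1.577.
Total gain g = 1 − 1/A = 1 − 1/1.577 = 0.3659.
Known gains sum to 0.15 − 0.19 + 0.34 + 0.0826 = 0.3826.
g_dust = 0.3659 − 0.3826 = -0.02.

-0.02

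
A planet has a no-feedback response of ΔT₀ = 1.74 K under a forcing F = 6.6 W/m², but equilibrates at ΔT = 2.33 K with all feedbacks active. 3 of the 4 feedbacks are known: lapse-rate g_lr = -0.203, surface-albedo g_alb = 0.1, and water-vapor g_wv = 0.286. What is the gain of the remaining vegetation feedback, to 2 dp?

0.07

Amplification A = ΔT/ΔT₀ = 2.33/1.74 = 1.339.
Total gain g = 1 − 1/A = 1 − 1/1.339 = 0.2532.
Known gains sum to -0.203 + 0.1 + 0.286 = 0.183.
g_veg = 0.2532 − 0.183 = 0.07.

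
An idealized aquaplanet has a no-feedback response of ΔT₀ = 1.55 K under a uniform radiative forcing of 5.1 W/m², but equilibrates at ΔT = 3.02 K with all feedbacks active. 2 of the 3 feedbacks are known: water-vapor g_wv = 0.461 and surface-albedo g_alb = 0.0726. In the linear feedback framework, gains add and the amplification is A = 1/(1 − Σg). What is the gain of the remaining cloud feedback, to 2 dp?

-0.05

Amplification A = ΔT/ΔT₀ = 3.02/1.55 = 1.948.
Total gain g = 1 − 1/A = 1 − 1/1.948 = 0.4867.
Known gains sum to 0.461 + 0.0726 = 0.5336.
g_cld = 0.4867 − 0.5336 = -0.05.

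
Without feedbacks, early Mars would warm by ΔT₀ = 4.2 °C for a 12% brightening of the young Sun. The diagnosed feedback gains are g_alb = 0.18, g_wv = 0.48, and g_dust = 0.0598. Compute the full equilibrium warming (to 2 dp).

14.99 °C

Total gain g = 0.18 + 0.48 + 0.0598 = 0.7198.
Amplification A = 1/(1 − 0.7198) = 3.569.
ΔT = 4.2 × 3.569 = 14.99 °C.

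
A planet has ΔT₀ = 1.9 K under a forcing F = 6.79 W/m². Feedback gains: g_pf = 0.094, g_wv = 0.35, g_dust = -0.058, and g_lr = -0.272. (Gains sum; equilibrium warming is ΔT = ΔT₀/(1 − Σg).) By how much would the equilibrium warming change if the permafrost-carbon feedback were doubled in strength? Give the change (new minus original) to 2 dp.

Original: g = 0.114, ΔT = 1.9/(1−0.114) = 2.1445 K.
With doubled permafrost-carbon: g' = 0.208, ΔT' = 1.9/(1−0.208) = 2.3990 K.
Change = 2.3990 − 2.1445 = 0.25 K.

0.25 K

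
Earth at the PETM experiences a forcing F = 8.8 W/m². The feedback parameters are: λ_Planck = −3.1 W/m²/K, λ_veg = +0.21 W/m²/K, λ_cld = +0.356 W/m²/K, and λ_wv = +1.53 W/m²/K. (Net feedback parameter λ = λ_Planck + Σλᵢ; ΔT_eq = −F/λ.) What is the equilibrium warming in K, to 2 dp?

8.76 K

Net feedback parameter λ = (−3.1) + (+0.21) + (+0.356) + (+1.53) = -1.004 W/m²/K.
ΔT = −F/λ = −8.8/(-1.004) = 8.76 K.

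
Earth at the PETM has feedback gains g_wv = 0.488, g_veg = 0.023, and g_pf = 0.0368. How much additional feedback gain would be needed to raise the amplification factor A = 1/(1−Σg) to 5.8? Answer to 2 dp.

0.28

Current total gain = 0.5478.
Target gain for A = 5.8: g* = 1 − 1/5.8 = 0.8276.
Additional gain needed = 0.8276 − 0.5478 = 0.28.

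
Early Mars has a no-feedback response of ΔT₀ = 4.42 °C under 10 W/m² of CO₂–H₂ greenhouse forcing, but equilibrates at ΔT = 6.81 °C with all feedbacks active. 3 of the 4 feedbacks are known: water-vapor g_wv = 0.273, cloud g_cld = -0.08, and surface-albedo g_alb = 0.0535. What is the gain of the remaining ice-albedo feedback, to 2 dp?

0.10

Amplification A = ΔT/ΔT₀ = 6.81/4.42 = 1.541.
Total gain g = 1 − 1/A = 1 − 1/1.541 = 0.3511.
Known gains sum to 0.273 − 0.08 + 0.0535 = 0.2465.
g_ice = 0.3511 − 0.2465 = 0.10.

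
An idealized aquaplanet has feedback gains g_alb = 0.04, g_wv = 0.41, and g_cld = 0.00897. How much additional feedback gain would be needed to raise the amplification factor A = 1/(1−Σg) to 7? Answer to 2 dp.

0.40

Current total gain = 0.45897.
Target gain for A = 7: g* = 1 − 1/7 = 0.8571.
Additional gain needed = 0.8571 − 0.45897 = 0.40.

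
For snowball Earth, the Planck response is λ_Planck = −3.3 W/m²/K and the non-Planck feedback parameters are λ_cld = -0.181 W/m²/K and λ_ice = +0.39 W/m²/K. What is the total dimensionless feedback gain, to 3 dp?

0.063

Convert to gains: g_cld = -0.181/3.3 = -0.05485; g_ice = 0.39/3.3 = 0.1182.
Total gain g = 0.06335.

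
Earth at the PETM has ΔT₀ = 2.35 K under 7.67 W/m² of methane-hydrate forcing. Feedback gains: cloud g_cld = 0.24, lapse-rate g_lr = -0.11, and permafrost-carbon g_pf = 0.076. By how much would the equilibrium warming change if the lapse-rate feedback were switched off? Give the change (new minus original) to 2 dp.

0.48 K

Original: g = 0.206, ΔT = 2.35/(1−0.206) = 2.9597 K.
Without lapse-rate: g' = 0.316, ΔT' = 2.35/(1−0.316) = 3.4357 K.
Change = 3.4357 − 2.9597 = 0.48 K.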